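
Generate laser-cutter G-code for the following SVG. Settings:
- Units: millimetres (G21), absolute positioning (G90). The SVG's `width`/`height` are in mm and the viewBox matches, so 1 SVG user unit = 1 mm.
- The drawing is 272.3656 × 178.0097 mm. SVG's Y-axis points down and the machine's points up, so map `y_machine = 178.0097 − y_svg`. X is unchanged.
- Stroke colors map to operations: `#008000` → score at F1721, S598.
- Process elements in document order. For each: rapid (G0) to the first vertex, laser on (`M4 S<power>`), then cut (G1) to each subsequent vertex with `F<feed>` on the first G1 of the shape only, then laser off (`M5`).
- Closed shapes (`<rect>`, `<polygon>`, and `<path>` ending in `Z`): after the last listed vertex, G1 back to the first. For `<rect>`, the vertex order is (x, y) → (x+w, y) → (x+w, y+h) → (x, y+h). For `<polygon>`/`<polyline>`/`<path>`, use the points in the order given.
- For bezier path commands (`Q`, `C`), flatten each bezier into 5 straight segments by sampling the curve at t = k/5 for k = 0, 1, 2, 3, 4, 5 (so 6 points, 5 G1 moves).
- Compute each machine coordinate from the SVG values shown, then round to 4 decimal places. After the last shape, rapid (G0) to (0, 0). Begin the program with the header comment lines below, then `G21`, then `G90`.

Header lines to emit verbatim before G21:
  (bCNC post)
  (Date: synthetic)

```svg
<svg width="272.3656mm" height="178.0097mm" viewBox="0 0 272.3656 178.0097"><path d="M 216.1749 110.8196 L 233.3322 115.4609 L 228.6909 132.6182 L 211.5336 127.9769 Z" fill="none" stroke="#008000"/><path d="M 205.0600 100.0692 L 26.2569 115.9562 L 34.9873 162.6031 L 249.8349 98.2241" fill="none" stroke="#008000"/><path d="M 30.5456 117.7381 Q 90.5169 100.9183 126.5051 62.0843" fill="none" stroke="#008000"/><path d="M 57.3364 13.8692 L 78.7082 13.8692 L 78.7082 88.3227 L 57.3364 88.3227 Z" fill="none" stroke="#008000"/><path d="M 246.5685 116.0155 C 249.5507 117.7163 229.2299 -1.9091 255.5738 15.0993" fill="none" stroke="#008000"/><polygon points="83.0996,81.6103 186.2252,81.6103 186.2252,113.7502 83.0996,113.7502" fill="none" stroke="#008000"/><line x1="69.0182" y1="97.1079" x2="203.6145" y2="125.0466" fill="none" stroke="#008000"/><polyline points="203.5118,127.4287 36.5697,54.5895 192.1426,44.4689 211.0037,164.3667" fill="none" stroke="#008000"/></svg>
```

(bCNC post)
(Date: synthetic)
G21
G90
G0 X216.1749 Y67.1901
M4 S598
G1 X233.3322 Y62.5488 F1721
G1 X228.6909 Y45.3915
G1 X211.5336 Y50.0328
G1 X216.1749 Y67.1901
M5
G0 X205.0600 Y77.9405
M4 S598
G1 X26.2569 Y62.0535 F1721
G1 X34.9873 Y15.4066
G1 X249.8349 Y79.7856
M5
G0 X30.5456 Y60.2716
M4 S598
G1 X53.5748 Y67.8801 F1721
G1 X74.6853 Y77.2497
G1 X93.8772 Y88.3805
G1 X111.1505 Y101.2724
G1 X126.5051 Y115.9254
M5
G0 X57.3364 Y164.1405
M4 S598
G1 X78.7082 Y164.1405 F1721
G1 X78.7082 Y89.6870
G1 X57.3364 Y89.6870
G1 X57.3364 Y164.1405
M5
G0 X246.5685 Y61.9942
M4 S598
G1 X246.1212 Y73.4692 F1721
G1 X243.4396 Y101.6804
G1 X241.8822 Y134.2457
G1 X244.8075 Y158.7831
G1 X255.5738 Y162.9104
M5
G0 X83.0996 Y96.3994
M4 S598
G1 X186.2252 Y96.3994 F1721
G1 X186.2252 Y64.2595
G1 X83.0996 Y64.2595
G1 X83.0996 Y96.3994
M5
G0 X69.0182 Y80.9018
M4 S598
G1 X203.6145 Y52.9631 F1721
M5
G0 X203.5118 Y50.5810
M4 S598
G1 X36.5697 Y123.4202 F1721
G1 X192.1426 Y133.5408
G1 X211.0037 Y13.6430
M5
G0 X0.0000 Y0.0000

1 u = 1 mm; y_m = 178.0097 − y.

[1] `<path>` regular polygon, #008000→score S598 F1721: (216.1749,67.1901) → (233.3322,62.5488) → (228.6909,45.3915) → (211.5336,50.0328) → (216.1749,67.1901) (closed)

[2] `<path>` open polyline, #008000→score S598 F1721: (205.0600,77.9405) → (26.2569,62.0535) → (34.9873,15.4066) → (249.8349,79.7856)

[3] `<path>` quadratic bezier, #008000→score S598 F1721: (30.5456,60.2716) → (53.5748,67.8801) → (74.6853,77.2497) → (93.8772,88.3805) → (111.1505,101.2724) → (126.5051,115.9254)

[4] `<path>` rectangle, #008000→score S598 F1721: (57.3364,164.1405) → (78.7082,164.1405) → (78.7082,89.6870) → (57.3364,89.6870) → (57.3364,164.1405) (closed)

[5] `<path>` cubic bezier, #008000→score S598 F1721: (246.5685,61.9942) → (246.1212,73.4692) → (243.4396,101.6804) → (241.8822,134.2457) → (244.8075,158.7831) → (255.5738,162.9104)

[6] `<polygon>` rectangle, #008000→score S598 F1721: (83.0996,96.3994) → (186.2252,96.3994) → (186.2252,64.2595) → (83.0996,64.2595) → (83.0996,96.3994) (closed)

[7] `<line>` line segment, #008000→score S598 F1721: (69.0182,80.9018) → (203.6145,52.9631)

[8] `<polyline>` open polyline, #008000→score S598 F1721: (203.5118,50.5810) → (36.5697,123.4202) → (192.1426,133.5408) → (211.0037,13.6430)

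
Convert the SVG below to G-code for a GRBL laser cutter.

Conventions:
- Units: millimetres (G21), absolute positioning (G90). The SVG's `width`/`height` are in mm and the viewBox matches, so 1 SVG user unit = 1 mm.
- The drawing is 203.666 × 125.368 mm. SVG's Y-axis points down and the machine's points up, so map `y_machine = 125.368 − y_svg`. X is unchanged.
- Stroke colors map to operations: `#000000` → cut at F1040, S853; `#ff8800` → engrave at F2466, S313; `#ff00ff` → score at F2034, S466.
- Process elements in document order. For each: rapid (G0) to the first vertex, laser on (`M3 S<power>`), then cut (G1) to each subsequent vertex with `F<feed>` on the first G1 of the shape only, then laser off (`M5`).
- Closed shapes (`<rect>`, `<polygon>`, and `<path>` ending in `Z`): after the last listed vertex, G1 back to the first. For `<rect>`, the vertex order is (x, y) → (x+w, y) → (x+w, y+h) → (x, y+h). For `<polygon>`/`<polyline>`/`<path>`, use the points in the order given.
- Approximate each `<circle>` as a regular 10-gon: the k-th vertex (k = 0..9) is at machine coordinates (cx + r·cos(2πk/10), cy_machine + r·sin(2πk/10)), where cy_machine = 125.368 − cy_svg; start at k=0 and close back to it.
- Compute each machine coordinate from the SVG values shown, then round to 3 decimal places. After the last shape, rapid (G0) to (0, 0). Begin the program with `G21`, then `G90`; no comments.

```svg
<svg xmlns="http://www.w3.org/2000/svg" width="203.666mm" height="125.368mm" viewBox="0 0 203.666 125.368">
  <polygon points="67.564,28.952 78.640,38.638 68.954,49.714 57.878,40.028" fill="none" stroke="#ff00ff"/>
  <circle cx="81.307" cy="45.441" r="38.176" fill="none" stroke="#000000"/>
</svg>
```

G21
G90
G0 X67.564 Y96.416
M3 S466
G1 X78.640 Y86.730 F2034
G1 X68.954 Y75.654
G1 X57.878 Y85.340
G1 X67.564 Y96.416
M5
G0 X119.483 Y79.927
M3 S853
G1 X112.192 Y102.366 F1040
G1 X93.104 Y116.235
G1 X69.510 Y116.235
G1 X50.422 Y102.366
G1 X43.131 Y79.927
G1 X50.422 Y57.488
G1 X69.510 Y43.619
G1 X93.104 Y43.619
G1 X112.192 Y57.488
G1 X119.483 Y79.927
M5
G0 X0.000 Y0.000

Since the viewBox matches the mm dimensions, user units are millimetres directly. The only transform is the Y-flip y_m = 125.368 − y_svg.

Shape 1 is a regular polygon drawn with `<polygon>`. Its stroke #ff00ff means score at S466, F2034. After flipping Y the toolpath is (67.564,96.416) → (78.640,86.730) → (68.954,75.654) → (57.878,85.340) → (67.564,96.416), returning to the start.

Shape 2 is a circle drawn with `<circle>`. Its stroke #000000 means cut at S853, F1040. After flipping Y the toolpath is (119.483,79.927) → (112.192,102.366) → (93.104,116.235) → (69.510,116.235) → (50.422,102.366) → (43.131,79.927) → (50.422,57.488) → (69.510,43.619) → (93.104,43.619) → (112.192,57.488) → (119.483,79.927), returning to the start.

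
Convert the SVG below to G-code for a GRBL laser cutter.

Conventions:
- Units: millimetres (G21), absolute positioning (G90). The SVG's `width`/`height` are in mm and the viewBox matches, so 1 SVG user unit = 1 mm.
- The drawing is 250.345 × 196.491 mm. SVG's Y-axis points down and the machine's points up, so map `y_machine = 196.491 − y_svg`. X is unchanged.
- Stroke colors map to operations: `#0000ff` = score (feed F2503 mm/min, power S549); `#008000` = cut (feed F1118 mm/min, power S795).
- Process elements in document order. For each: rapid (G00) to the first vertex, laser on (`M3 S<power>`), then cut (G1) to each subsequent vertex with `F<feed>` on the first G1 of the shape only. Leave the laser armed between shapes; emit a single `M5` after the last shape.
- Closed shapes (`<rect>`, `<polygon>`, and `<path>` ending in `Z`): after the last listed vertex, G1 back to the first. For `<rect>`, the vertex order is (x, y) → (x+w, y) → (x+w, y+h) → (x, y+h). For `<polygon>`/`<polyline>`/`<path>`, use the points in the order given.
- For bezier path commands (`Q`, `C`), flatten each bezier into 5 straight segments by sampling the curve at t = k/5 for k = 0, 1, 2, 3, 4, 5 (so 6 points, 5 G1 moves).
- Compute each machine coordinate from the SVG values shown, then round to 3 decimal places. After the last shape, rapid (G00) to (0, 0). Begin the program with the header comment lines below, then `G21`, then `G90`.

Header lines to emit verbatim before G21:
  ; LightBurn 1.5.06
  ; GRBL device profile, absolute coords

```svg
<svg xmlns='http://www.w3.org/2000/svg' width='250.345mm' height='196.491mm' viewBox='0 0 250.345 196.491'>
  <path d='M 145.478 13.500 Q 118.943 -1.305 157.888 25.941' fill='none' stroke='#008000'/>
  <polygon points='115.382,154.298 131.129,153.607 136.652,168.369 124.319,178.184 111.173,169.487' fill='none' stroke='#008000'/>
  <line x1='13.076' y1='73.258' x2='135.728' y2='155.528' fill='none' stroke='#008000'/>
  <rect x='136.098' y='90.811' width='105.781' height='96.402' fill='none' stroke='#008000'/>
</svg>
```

Since the viewBox matches the mm dimensions, user units are millimetres directly. The only transform is the Y-flip y_m = 196.491 − y_svg.

Shape 1 is a quadratic bezier drawn with `<path>`. Its stroke #008000 means cut at S795, F1118. After flipping Y the toolpath is (145.478,182.991) → (137.483,187.231) → (134.727,188.107) → (137.209,185.619) → (144.929,179.766) → (157.888,170.550).

Shape 2 is a regular polygon drawn with `<polygon>`. Its stroke #008000 means cut at S795, F1118. After flipping Y the toolpath is (115.382,42.193) → (131.129,42.884) → (136.652,28.122) → (124.319,18.307) → (111.173,27.004) → (115.382,42.193), returning to the start.

Shape 3 is a line segment drawn with `<line>`. Its stroke #008000 means cut at S795, F1118. After flipping Y the toolpath is (13.076,123.233) → (135.728,40.963).

Shape 4 is a rectangle drawn with `<rect>`. Its stroke #008000 means cut at S795, F1118. After flipping Y the toolpath is (136.098,105.680) → (241.879,105.680) → (241.879,9.278) → (136.098,9.278) → (136.098,105.680), returning to the start.

; LightBurn 1.5.06
; GRBL device profile, absolute coords
G21
G90
G00 X145.478 Y182.991
M3 S795
G1 X137.483 Y187.231 F1118
G1 X134.727 Y188.107
G1 X137.209 Y185.619
G1 X144.929 Y179.766
G1 X157.888 Y170.550
G00 X115.382 Y42.193
M3 S795
G1 X131.129 Y42.884 F1118
G1 X136.652 Y28.122
G1 X124.319 Y18.307
G1 X111.173 Y27.004
G1 X115.382 Y42.193
G00 X13.076 Y123.233
M3 S795
G1 X135.728 Y40.963 F1118
G00 X136.098 Y105.680
M3 S795
G1 X241.879 Y105.680 F1118
G1 X241.879 Y9.278
G1 X136.098 Y9.278
G1 X136.098 Y105.680
M5
G00 X0.000 Y0.000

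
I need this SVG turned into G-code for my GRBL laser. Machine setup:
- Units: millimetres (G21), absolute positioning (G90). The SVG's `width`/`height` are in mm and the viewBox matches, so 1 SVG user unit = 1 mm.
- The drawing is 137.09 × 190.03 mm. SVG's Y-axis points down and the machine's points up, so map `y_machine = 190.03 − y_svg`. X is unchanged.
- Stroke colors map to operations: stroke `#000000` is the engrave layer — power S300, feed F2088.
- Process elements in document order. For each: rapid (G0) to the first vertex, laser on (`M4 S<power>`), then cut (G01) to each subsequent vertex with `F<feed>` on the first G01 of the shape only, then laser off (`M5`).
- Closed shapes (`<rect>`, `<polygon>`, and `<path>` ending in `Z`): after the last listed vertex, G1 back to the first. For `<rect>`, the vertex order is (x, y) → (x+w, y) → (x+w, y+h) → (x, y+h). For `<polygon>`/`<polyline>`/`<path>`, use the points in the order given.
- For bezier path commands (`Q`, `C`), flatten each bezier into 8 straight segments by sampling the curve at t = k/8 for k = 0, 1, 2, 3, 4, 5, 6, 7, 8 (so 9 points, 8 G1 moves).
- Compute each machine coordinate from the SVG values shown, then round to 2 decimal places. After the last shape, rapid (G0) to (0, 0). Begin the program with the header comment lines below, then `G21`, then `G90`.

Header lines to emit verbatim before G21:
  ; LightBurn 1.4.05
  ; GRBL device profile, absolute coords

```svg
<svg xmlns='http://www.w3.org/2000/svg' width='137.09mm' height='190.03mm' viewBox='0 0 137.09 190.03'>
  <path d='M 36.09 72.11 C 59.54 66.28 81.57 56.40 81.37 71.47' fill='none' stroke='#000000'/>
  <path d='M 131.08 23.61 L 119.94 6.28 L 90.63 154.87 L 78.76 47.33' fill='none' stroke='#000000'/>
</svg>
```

; LightBurn 1.4.05
; GRBL device profile, absolute coords
G21
G90
G0 X36.09 Y117.92
M4 S300
G01 X44.78 Y120.24 F2088
G01 X53.09 Y122.60
G01 X60.77 Y124.66
G01 X67.60 Y126.08
G01 X73.31 Y126.52
G01 X77.68 Y125.64
G01 X80.44 Y123.10
G01 X81.37 Y118.56
M5
G0 X131.08 Y166.42
M4 S300
G01 X119.94 Y183.75 F2088
G01 X90.63 Y35.16
G01 X78.76 Y142.70
M5
G0 X0.00 Y0.00

1 u = 1 mm; y_m = 190.03 − y.

[1] `<path>` cubic bezier, #000000→engrave S300 F2088: (36.09,117.92) → (44.78,120.24) → (53.09,122.60) → (60.77,124.66) → (67.60,126.08) → (73.31,126.52) → (77.68,125.64) → (80.44,123.10) → (81.37,118.56)

[2] `<path>` open polyline, #000000→engrave S300 F2088: (131.08,166.42) → (119.94,183.75) → (90.63,35.16) → (78.76,142.70)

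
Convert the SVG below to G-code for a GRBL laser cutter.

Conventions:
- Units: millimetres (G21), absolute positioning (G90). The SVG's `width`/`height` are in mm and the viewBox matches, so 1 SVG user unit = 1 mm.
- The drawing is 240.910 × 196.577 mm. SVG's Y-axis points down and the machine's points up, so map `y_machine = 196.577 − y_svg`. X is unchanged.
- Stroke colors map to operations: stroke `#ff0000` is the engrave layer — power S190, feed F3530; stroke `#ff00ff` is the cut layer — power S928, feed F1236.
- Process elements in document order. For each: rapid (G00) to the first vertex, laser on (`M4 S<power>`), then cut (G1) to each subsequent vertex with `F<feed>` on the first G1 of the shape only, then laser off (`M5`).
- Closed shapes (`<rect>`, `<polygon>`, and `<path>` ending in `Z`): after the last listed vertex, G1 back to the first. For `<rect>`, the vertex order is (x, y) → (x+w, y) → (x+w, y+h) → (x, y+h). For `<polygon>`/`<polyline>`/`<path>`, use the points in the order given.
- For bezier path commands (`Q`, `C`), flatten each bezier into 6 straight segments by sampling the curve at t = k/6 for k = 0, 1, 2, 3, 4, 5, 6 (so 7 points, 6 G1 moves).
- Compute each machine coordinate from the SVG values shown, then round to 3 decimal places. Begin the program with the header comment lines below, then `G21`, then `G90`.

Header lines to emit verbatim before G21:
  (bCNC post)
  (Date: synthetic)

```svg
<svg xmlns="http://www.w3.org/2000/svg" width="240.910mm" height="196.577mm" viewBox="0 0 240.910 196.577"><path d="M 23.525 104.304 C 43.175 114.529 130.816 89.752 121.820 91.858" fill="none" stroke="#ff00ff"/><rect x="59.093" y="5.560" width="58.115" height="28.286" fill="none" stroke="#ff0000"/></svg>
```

(bCNC post)
(Date: synthetic)
G21
G90
G00 X23.525 Y92.273
M4 S928
G1 X38.254 Y89.791 F1236
G1 X59.741 Y91.423
G1 X83.415 Y95.451
G1 X104.701 Y100.156
G1 X119.027 Y103.818
G1 X121.820 Y104.719
M5
G00 X59.093 Y191.017
M4 S190
G1 X117.208 Y191.017 F3530
G1 X117.208 Y162.731
G1 X59.093 Y162.731
G1 X59.093 Y191.017
M5

Since the viewBox matches the mm dimensions, user units are millimetres directly. The only transform is the Y-flip y_m = 196.577 − y_svg.

Shape 1 is a cubic bezier drawn with `<path>`. Its stroke #ff00ff means cut at S928, F1236. After flipping Y the toolpath is (23.525,92.273) → (38.254,89.791) → (59.741,91.423) → (83.415,95.451) → (104.701,100.156) → (119.027,103.818) → (121.820,104.719).

Shape 2 is a rectangle drawn with `<rect>`. Its stroke #ff0000 means engrave at S190, F3530. After flipping Y the toolpath is (59.093,191.017) → (117.208,191.017) → (117.208,162.731) → (59.093,162.731) → (59.093,191.017), returning to the start.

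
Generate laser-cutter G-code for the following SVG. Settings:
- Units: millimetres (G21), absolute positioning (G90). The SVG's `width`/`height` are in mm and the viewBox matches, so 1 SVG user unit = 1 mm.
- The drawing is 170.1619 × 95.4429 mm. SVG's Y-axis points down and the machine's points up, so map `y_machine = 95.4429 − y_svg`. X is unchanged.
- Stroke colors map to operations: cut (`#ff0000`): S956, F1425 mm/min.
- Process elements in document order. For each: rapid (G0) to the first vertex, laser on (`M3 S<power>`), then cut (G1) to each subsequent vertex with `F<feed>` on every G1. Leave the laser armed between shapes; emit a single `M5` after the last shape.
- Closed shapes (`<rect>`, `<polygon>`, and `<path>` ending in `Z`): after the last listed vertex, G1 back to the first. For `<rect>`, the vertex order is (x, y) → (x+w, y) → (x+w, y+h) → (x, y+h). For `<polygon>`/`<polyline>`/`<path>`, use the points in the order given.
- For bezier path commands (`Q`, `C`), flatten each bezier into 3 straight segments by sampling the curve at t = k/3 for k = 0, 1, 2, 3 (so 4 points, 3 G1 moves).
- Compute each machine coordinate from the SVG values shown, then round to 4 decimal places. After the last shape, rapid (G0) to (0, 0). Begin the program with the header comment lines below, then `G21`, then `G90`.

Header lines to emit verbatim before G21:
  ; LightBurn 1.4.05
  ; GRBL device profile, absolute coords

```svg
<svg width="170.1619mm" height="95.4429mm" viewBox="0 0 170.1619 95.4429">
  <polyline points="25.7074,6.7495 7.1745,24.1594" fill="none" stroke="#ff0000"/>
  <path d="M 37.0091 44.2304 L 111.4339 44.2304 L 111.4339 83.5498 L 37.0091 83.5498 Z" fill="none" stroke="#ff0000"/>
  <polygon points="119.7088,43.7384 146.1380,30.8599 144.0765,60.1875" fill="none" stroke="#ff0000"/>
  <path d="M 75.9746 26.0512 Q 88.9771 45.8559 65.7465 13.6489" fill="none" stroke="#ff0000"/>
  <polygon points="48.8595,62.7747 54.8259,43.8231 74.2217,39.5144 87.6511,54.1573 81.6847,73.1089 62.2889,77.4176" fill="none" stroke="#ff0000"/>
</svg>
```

Since the viewBox matches the mm dimensions, user units are millimetres directly. The only transform is the Y-flip y_m = 95.4429 − y_svg.

Shape 1 is a line segment drawn with `<polyline>`. Its stroke #ff0000 means cut at S956, F1425. After flipping Y the toolpath is (25.7074,88.6934) → (7.1745,71.2835).

Shape 2 is a rectangle drawn with `<path>`. Its stroke #ff0000 means cut at S956, F1425. After flipping Y the toolpath is (37.0091,51.2125) → (111.4339,51.2125) → (111.4339,11.8931) → (37.0091,11.8931) → (37.0091,51.2125), returning to the start.

Shape 3 is a regular polygon drawn with `<polygon>`. Its stroke #ff0000 means cut at S956, F1425. After flipping Y the toolpath is (119.7088,51.7045) → (146.1380,64.5830) → (144.0765,35.2554) → (119.7088,51.7045), returning to the start.

Shape 4 is a quadratic bezier drawn with `<path>`. Its stroke #ff0000 means cut at S956, F1425. After flipping Y the toolpath is (75.9746,69.3917) → (80.6170,61.9676) → (77.2077,66.1017) → (65.7465,81.7940).

Shape 5 is a regular polygon drawn with `<polygon>`. Its stroke #ff0000 means cut at S956, F1425. After flipping Y the toolpath is (48.8595,32.6682) → (54.8259,51.6198) → (74.2217,55.9285) → (87.6511,41.2856) → (81.6847,22.3340) → (62.2889,18.0253) → (48.8595,32.6682), returning to the start.

; LightBurn 1.4.05
; GRBL device profile, absolute coords
G21
G90
G0 X25.7074 Y88.6934
M3 S956
G1 X7.1745 Y71.2835 F1425
G0 X37.0091 Y51.2125
M3 S956
G1 X111.4339 Y51.2125 F1425
G1 X111.4339 Y11.8931 F1425
G1 X37.0091 Y11.8931 F1425
G1 X37.0091 Y51.2125 F1425
G0 X119.7088 Y51.7045
M3 S956
G1 X146.1380 Y64.5830 F1425
G1 X144.0765 Y35.2554 F1425
G1 X119.7088 Y51.7045 F1425
G0 X75.9746 Y69.3917
M3 S956
G1 X80.6170 Y61.9676 F1425
G1 X77.2077 Y66.1017 F1425
G1 X65.7465 Y81.7940 F1425
G0 X48.8595 Y32.6682
M3 S956
G1 X54.8259 Y51.6198 F1425
G1 X74.2217 Y55.9285 F1425
G1 X87.6511 Y41.2856 F1425
G1 X81.6847 Y22.3340 F1425
G1 X62.2889 Y18.0253 F1425
G1 X48.8595 Y32.6682 F1425
M5
G0 X0.0000 Y0.0000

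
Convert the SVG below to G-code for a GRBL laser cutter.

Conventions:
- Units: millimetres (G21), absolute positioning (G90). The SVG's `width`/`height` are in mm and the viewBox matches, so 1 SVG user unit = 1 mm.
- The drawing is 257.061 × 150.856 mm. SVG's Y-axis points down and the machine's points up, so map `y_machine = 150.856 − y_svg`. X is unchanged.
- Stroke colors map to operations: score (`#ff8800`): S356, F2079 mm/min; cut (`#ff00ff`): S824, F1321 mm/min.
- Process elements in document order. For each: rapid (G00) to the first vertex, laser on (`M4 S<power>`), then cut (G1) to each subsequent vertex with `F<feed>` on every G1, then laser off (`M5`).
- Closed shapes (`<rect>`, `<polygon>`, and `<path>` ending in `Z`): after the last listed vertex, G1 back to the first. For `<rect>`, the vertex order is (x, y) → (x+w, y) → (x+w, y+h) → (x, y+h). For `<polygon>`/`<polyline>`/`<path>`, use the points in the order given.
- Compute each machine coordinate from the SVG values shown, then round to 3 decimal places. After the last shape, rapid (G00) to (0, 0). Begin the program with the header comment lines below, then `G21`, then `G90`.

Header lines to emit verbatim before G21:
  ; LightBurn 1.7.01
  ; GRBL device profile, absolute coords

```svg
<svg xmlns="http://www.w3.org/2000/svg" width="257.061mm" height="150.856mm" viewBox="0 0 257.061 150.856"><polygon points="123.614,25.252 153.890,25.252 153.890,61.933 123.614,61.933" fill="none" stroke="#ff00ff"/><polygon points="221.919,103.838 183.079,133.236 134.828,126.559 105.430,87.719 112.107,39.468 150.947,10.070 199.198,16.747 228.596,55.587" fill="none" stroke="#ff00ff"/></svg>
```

; LightBurn 1.7.01
; GRBL device profile, absolute coords
G21
G90
G00 X123.614 Y125.604
M4 S824
G1 X153.890 Y125.604 F1321
G1 X153.890 Y88.923 F1321
G1 X123.614 Y88.923 F1321
G1 X123.614 Y125.604 F1321
M5
G00 X221.919 Y47.018
M4 S824
G1 X183.079 Y17.620 F1321
G1 X134.828 Y24.297 F1321
G1 X105.430 Y63.137 F1321
G1 X112.107 Y111.388 F1321
G1 X150.947 Y140.786 F1321
G1 X199.198 Y134.109 F1321
G1 X228.596 Y95.269 F1321
G1 X221.919 Y47.018 F1321
M5
G00 X0.000 Y0.000

Since the viewBox matches the mm dimensions, user units are millimetres directly. The only transform is the Y-flip y_m = 150.856 − y_svg.

Shape 1 is a rectangle drawn with `<polygon>`. Its stroke #ff00ff means cut at S824, F1321. After flipping Y the toolpath is (123.614,125.604) → (153.890,125.604) → (153.890,88.923) → (123.614,88.923) → (123.614,125.604), returning to the start.

Shape 2 is a regular polygon drawn with `<polygon>`. Its stroke #ff00ff means cut at S824, F1321. After flipping Y the toolpath is (221.919,47.018) → (183.079,17.620) → (134.828,24.297) → (105.430,63.137) → (112.107,111.388) → (150.947,140.786) → (199.198,134.109) → (228.596,95.269) → (221.919,47.018), returning to the start.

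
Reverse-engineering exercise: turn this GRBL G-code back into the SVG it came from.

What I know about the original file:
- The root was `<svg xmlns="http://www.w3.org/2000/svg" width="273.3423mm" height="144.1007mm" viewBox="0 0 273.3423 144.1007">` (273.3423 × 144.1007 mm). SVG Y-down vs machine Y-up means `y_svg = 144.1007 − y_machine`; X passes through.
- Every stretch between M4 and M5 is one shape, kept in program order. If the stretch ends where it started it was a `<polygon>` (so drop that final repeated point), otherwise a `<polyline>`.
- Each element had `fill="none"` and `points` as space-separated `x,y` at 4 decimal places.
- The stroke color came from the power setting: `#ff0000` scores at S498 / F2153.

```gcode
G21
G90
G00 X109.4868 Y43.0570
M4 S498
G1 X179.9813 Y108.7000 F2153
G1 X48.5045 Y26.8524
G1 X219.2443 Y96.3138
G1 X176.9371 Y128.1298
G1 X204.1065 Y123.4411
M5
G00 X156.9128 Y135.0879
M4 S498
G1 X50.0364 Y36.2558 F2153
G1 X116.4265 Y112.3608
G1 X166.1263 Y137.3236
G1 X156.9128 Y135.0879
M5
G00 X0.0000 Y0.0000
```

y_svg = 144.1007 − y_m. Every run uses S498, so all elements get stroke `#ff0000` (score).

[1] open run; points: 109.4868,101.0437 179.9813,35.4007 48.5045,117.2483 219.2443,47.7869 176.9371,15.9709 204.1065,20.6596

[2] closed run; points: 156.9128,9.0128 50.0364,107.8449 116.4265,31.7399 166.1263,6.7771

<svg xmlns="http://www.w3.org/2000/svg" width="273.3423mm" height="144.1007mm" viewBox="0 0 273.3423 144.1007">
  <polyline points="109.4868,101.0437 179.9813,35.4007 48.5045,117.2483 219.2443,47.7869 176.9371,15.9709 204.1065,20.6596" fill="none" stroke="#ff0000"/>
  <polygon points="156.9128,9.0128 50.0364,107.8449 116.4265,31.7399 166.1263,6.7771" fill="none" stroke="#ff0000"/>
</svg>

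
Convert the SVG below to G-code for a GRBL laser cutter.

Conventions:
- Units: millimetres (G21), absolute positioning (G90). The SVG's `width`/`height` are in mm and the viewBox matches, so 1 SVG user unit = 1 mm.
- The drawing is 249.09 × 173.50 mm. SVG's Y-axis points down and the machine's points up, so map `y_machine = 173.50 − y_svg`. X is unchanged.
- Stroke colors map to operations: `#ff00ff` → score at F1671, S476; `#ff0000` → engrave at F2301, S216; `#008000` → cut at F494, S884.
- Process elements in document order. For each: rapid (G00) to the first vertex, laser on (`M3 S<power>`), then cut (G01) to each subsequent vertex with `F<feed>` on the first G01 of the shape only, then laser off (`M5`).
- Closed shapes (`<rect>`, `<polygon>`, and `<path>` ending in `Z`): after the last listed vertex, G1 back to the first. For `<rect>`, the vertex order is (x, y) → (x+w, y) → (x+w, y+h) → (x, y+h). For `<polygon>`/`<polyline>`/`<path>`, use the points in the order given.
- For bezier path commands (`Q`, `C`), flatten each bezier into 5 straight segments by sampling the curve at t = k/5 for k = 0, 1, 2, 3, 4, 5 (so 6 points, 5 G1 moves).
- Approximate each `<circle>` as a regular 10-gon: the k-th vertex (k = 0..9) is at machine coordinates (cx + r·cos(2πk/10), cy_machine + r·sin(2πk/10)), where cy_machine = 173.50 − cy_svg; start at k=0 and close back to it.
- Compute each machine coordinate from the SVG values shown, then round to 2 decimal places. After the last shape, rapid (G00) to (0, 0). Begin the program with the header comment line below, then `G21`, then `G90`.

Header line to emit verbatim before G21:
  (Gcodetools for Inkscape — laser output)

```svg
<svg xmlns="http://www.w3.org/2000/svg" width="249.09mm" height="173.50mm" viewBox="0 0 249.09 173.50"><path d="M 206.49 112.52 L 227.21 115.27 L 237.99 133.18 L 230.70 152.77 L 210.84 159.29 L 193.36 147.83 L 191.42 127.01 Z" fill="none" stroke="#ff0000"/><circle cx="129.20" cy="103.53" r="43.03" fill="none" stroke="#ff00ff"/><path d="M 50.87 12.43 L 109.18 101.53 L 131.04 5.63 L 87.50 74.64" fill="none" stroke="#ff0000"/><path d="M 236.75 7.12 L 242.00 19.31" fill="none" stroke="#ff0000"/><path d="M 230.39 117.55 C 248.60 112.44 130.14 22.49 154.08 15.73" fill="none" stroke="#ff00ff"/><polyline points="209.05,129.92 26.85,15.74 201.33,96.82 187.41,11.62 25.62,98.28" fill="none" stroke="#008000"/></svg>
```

(Gcodetools for Inkscape — laser output)
G21
G90
G00 X206.49 Y60.98
M3 S216
G01 X227.21 Y58.23 F2301
G01 X237.99 Y40.32
G01 X230.70 Y20.73
G01 X210.84 Y14.21
G01 X193.36 Y25.67
G01 X191.42 Y46.49
G01 X206.49 Y60.98
M5
G00 X172.23 Y69.97
M3 S476
G01 X164.01 Y95.26 F1671
G01 X142.50 Y110.89
G01 X115.90 Y110.89
G01 X94.39 Y95.26
G01 X86.17 Y69.97
G01 X94.39 Y44.68
G01 X115.90 Y29.05
G01 X142.50 Y29.05
G01 X164.01 Y44.68
G01 X172.23 Y69.97
M5
G00 X50.87 Y161.07
M3 S216
G01 X109.18 Y71.97 F2301
G01 X131.04 Y167.87
G01 X87.50 Y98.86
M5
G00 X236.75 Y166.38
M3 S216
G01 X242.00 Y154.19 F2301
M5
G00 X230.39 Y55.95
M3 S476
G01 X227.15 Y67.85 F1671
G01 X204.50 Y92.05
G01 X175.84 Y120.48
G01 X154.57 Y145.08
G01 X154.08 Y157.77
M5
G00 X209.05 Y43.58
M3 S884
G01 X26.85 Y157.76 F494
G01 X201.33 Y76.68
G01 X187.41 Y161.88
G01 X25.62 Y75.22
M5
G00 X0.00 Y0.00

Since the viewBox matches the mm dimensions, user units are millimetres directly. The only transform is the Y-flip y_m = 173.50 − y_svg.

Shape 1 is a regular polygon drawn with `<path>`. Its stroke #ff0000 means engrave at S216, F2301. After flipping Y the toolpath is (206.49,60.98) → (227.21,58.23) → (237.99,40.32) → (230.70,20.73) → (210.84,14.21) → (193.36,25.67) → (191.42,46.49) → (206.49,60.98), returning to the start.

Shape 2 is a circle drawn with `<circle>`. Its stroke #ff00ff means score at S476, F1671. After flipping Y the toolpath is (172.23,69.97) → (164.01,95.26) → (142.50,110.89) → (115.90,110.89) → (94.39,95.26) → (86.17,69.97) → (94.39,44.68) → (115.90,29.05) → (142.50,29.05) → (164.01,44.68) → (172.23,69.97), returning to the start.

Shape 3 is a open polyline drawn with `<path>`. Its stroke #ff0000 means engrave at S216, F2301. After flipping Y the toolpath is (50.87,161.07) → (109.18,71.97) → (131.04,167.87) → (87.50,98.86).

Shape 4 is a line segment drawn with `<path>`. Its stroke #ff0000 means engrave at S216, F2301. After flipping Y the toolpath is (236.75,166.38) → (242.00,154.19).

Shape 5 is a cubic bezier drawn with `<path>`. Its stroke #ff00ff means score at S476, F1671. After flipping Y the toolpath is (230.39,55.95) → (227.15,67.85) → (204.50,92.05) → (175.84,120.48) → (154.57,145.08) → (154.08,157.77).

Shape 6 is a open polyline drawn with `<polyline>`. Its stroke #008000 means cut at S884, F494. After flipping Y the toolpath is (209.05,43.58) → (26.85,157.76) → (201.33,76.68) → (187.41,161.88) → (25.62,75.22).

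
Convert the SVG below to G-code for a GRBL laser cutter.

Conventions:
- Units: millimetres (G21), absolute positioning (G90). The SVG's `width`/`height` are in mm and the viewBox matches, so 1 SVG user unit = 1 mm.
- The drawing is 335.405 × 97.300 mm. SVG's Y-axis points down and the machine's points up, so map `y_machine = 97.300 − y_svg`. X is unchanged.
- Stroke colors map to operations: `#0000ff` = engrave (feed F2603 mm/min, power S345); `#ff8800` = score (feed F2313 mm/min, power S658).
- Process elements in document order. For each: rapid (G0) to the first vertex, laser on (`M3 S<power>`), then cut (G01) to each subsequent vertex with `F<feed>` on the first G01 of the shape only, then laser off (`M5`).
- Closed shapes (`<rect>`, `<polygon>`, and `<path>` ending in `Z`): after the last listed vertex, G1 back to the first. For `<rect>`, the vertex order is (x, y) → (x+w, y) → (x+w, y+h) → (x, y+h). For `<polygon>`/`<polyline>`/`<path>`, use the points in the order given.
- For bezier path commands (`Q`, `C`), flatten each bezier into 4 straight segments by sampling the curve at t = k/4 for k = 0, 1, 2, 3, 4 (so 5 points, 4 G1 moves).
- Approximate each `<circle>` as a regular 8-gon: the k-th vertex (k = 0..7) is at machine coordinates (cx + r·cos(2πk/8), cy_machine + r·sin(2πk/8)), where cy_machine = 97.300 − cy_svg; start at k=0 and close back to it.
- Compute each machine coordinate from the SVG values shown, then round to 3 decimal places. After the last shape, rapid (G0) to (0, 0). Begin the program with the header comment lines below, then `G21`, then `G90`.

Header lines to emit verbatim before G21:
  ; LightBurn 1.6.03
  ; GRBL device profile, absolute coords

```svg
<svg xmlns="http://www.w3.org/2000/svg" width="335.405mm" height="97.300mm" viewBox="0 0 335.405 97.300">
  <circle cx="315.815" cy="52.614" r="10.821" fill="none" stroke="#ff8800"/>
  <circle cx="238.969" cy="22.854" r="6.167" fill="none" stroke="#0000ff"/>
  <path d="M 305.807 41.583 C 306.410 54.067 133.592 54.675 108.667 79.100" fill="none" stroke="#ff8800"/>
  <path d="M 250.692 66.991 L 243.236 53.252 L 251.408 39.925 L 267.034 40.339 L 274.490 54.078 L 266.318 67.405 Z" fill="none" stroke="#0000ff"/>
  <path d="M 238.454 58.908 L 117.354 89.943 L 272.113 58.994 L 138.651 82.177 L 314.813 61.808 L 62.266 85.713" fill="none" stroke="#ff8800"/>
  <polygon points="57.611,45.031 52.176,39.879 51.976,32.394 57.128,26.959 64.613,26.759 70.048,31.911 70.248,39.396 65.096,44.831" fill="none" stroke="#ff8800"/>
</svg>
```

Since the viewBox matches the mm dimensions, user units are millimetres directly. The only transform is the Y-flip y_m = 97.300 − y_svg.

Shape 1 is a circle drawn with `<circle>`. Its stroke #ff8800 means score at S658, F2313. After flipping Y the toolpath is (326.636,44.686) → (323.467,52.338) → (315.815,55.507) → (308.163,52.338) → (304.994,44.686) → (308.163,37.034) → (315.815,33.865) → (323.467,37.034) → (326.636,44.686), returning to the start.

Shape 2 is a circle drawn with `<circle>`. Its stroke #0000ff means engrave at S345, F2603. After flipping Y the toolpath is (245.136,74.446) → (243.330,78.807) → (238.969,80.613) → (234.608,78.807) → (232.802,74.446) → (234.608,70.085) → (238.969,68.279) → (243.330,70.085) → (245.136,74.446), returning to the start.

Shape 3 is a cubic bezier drawn with `<path>`. Its stroke #ff8800 means score at S658, F2313. After flipping Y the toolpath is (305.807,55.717) → (278.763,48.023) → (216.810,41.436) → (150.070,32.611) → (108.667,18.200).

Shape 4 is a regular polygon drawn with `<path>`. Its stroke #0000ff means engrave at S345, F2603. After flipping Y the toolpath is (250.692,30.309) → (243.236,44.048) → (251.408,57.375) → (267.034,56.961) → (274.490,43.222) → (266.318,29.895) → (250.692,30.309), returning to the start.

Shape 5 is a open polyline drawn with `<path>`. Its stroke #ff8800 means score at S658, F2313. After flipping Y the toolpath is (238.454,38.392) → (117.354,7.357) → (272.113,38.306) → (138.651,15.123) → (314.813,35.492) → (62.266,11.587).

Shape 6 is a regular polygon drawn with `<polygon>`. Its stroke #ff8800 means score at S658, F2313. After flipping Y the toolpath is (57.611,52.269) → (52.176,57.421) → (51.976,64.906) → (57.128,70.341) → (64.613,70.541) → (70.048,65.389) → (70.248,57.904) → (65.096,52.469) → (57.611,52.269), returning to the start.

; LightBurn 1.6.03
; GRBL device profile, absolute coords
G21
G90
G0 X326.636 Y44.686
M3 S658
G01 X323.467 Y52.338 F2313
G01 X315.815 Y55.507
G01 X308.163 Y52.338
G01 X304.994 Y44.686
G01 X308.163 Y37.034
G01 X315.815 Y33.865
G01 X323.467 Y37.034
G01 X326.636 Y44.686
M5
G0 X245.136 Y74.446
M3 S345
G01 X243.330 Y78.807 F2603
G01 X238.969 Y80.613
G01 X234.608 Y78.807
G01 X232.802 Y74.446
G01 X234.608 Y70.085
G01 X238.969 Y68.279
G01 X243.330 Y70.085
G01 X245.136 Y74.446
M5
G0 X305.807 Y55.717
M3 S658
G01 X278.763 Y48.023 F2313
G01 X216.810 Y41.436
G01 X150.070 Y32.611
G01 X108.667 Y18.200
M5
G0 X250.692 Y30.309
M3 S345
G01 X243.236 Y44.048 F2603
G01 X251.408 Y57.375
G01 X267.034 Y56.961
G01 X274.490 Y43.222
G01 X266.318 Y29.895
G01 X250.692 Y30.309
M5
G0 X238.454 Y38.392
M3 S658
G01 X117.354 Y7.357 F2313
G01 X272.113 Y38.306
G01 X138.651 Y15.123
G01 X314.813 Y35.492
G01 X62.266 Y11.587
M5
G0 X57.611 Y52.269
M3 S658
G01 X52.176 Y57.421 F2313
G01 X51.976 Y64.906
G01 X57.128 Y70.341
G01 X64.613 Y70.541
G01 X70.048 Y65.389
G01 X70.248 Y57.904
G01 X65.096 Y52.469
G01 X57.611 Y52.269
M5
G0 X0.000 Y0.000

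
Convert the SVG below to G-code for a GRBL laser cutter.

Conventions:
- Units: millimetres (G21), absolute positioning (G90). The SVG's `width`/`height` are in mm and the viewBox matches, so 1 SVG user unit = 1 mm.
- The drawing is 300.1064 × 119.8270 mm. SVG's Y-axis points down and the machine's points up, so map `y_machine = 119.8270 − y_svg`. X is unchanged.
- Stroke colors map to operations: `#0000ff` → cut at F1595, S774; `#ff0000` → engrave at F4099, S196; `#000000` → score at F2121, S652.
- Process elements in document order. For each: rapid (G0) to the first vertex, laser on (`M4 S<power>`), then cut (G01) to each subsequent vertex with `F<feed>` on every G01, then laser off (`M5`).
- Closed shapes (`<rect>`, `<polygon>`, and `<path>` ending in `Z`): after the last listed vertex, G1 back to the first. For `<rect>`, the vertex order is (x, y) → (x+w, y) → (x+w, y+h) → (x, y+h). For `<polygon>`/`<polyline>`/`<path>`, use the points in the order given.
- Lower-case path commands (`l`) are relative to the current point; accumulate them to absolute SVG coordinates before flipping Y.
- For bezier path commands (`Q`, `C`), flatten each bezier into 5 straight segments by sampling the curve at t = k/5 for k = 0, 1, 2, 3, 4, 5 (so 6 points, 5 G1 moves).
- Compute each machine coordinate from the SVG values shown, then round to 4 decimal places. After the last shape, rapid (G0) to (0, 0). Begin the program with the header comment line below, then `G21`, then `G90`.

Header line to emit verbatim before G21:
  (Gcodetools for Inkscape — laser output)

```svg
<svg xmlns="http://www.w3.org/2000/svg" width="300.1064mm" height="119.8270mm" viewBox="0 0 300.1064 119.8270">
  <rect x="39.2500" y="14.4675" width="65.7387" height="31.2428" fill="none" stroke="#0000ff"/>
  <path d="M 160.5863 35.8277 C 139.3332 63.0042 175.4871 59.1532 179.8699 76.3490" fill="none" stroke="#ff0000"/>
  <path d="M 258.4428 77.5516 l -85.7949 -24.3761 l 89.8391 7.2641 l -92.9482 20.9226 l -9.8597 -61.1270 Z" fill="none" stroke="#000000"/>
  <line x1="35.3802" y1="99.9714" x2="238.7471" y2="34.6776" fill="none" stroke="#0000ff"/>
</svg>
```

1 u = 1 mm; y_m = 119.8270 − y.

[1] `<rect>` rectangle, #0000ff→cut S774 F1595: (39.2500,105.3595) → (104.9887,105.3595) → (104.9887,74.1167) → (39.2500,74.1167) → (39.2500,105.3595) (closed)

[2] `<path>` cubic bezier, #ff0000→engrave S196 F4099: (160.5863,83.9993) → (154.0099,71.0001) → (156.9305,62.9479) → (165.0678,57.3433) → (174.1411,51.6865) → (179.8699,43.4780)

[3] `<path>` closed polygon, #000000→score S652 F2121: (258.4428,42.2754) → (172.6479,66.6515) → (262.4870,59.3874) → (169.5388,38.4648) → (159.6791,99.5918) → (258.4428,42.2754) (closed)

[4] `<line>` line segment, #0000ff→cut S774 F1595: (35.3802,19.8556) → (238.7471,85.1494)

(Gcodetools for Inkscape — laser output)
G21
G90
G0 X39.2500 Y105.3595
M4 S774
G01 X104.9887 Y105.3595 F1595
G01 X104.9887 Y74.1167 F1595
G01 X39.2500 Y74.1167 F1595
G01 X39.2500 Y105.3595 F1595
M5
G0 X160.5863 Y83.9993
M4 S196
G01 X154.0099 Y71.0001 F4099
G01 X156.9305 Y62.9479 F4099
G01 X165.0678 Y57.3433 F4099
G01 X174.1411 Y51.6865 F4099
G01 X179.8699 Y43.4780 F4099
M5
G0 X258.4428 Y42.2754
M4 S652
G01 X172.6479 Y66.6515 F2121
G01 X262.4870 Y59.3874 F2121
G01 X169.5388 Y38.4648 F2121
G01 X159.6791 Y99.5918 F2121
G01 X258.4428 Y42.2754 F2121
M5
G0 X35.3802 Y19.8556
M4 S774
G01 X238.7471 Y85.1494 F1595
M5
G0 X0.0000 Y0.0000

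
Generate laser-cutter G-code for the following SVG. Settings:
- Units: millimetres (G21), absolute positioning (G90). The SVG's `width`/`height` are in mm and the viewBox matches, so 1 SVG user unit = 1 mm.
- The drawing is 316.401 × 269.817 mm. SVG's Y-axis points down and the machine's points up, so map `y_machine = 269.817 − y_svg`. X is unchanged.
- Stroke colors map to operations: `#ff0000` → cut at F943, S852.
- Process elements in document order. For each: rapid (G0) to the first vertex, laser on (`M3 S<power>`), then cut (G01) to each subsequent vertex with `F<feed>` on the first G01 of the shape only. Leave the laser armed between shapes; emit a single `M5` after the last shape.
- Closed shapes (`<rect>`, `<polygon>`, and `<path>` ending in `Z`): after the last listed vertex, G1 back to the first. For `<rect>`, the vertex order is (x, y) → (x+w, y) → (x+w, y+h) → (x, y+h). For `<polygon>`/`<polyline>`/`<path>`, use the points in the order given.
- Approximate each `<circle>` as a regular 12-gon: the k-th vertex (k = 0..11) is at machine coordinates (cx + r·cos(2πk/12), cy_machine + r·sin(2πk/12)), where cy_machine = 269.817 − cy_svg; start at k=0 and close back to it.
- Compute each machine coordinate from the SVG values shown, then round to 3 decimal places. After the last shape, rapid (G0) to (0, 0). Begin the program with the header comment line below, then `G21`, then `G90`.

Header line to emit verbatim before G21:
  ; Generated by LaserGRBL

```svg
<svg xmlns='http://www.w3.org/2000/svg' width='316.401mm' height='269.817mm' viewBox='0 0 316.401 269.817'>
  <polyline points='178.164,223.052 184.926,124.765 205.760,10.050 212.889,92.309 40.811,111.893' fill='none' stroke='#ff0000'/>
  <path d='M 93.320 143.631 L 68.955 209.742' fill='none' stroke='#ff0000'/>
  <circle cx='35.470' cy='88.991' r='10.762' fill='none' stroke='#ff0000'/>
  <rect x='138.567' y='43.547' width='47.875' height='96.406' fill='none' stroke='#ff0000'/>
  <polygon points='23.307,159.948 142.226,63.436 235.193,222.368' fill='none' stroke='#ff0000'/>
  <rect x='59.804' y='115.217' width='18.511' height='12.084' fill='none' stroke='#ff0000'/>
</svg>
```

1 u = 1 mm; y_m = 269.817 − y.

[1] `<polyline>` open polyline, #ff0000→cut S852 F943: (178.164,46.765) → (184.926,145.052) → (205.760,259.767) → (212.889,177.508) → (40.811,157.924)

[2] `<path>` line segment, #ff0000→cut S852 F943: (93.320,126.186) → (68.955,60.075)

[3] `<circle>` circle, #ff0000→cut S852 F943: (46.232,180.826) → (44.790,186.207) → (40.851,190.146) → (35.470,191.588) → (30.089,190.146) → (26.150,186.207) → (24.708,180.826) → (26.150,175.445) → (30.089,171.506) → (35.470,170.064) → (40.851,171.506) → (44.790,175.445) → (46.232,180.826) (closed)

[4] `<rect>` rectangle, #ff0000→cut S852 F943: (138.567,226.270) → (186.442,226.270) → (186.442,129.864) → (138.567,129.864) → (138.567,226.270) (closed)

[5] `<polygon>` closed polygon, #ff0000→cut S852 F943: (23.307,109.869) → (142.226,206.381) → (235.193,47.449) → (23.307,109.869) (closed)

[6] `<rect>` rectangle, #ff0000→cut S852 F943: (59.804,154.600) → (78.315,154.600) → (78.315,142.516) → (59.804,142.516) → (59.804,154.600) (closed)

; Generated by LaserGRBL
G21
G90
G0 X178.164 Y46.765
M3 S852
G01 X184.926 Y145.052 F943
G01 X205.760 Y259.767
G01 X212.889 Y177.508
G01 X40.811 Y157.924
G0 X93.320 Y126.186
M3 S852
G01 X68.955 Y60.075 F943
G0 X46.232 Y180.826
M3 S852
G01 X44.790 Y186.207 F943
G01 X40.851 Y190.146
G01 X35.470 Y191.588
G01 X30.089 Y190.146
G01 X26.150 Y186.207
G01 X24.708 Y180.826
G01 X26.150 Y175.445
G01 X30.089 Y171.506
G01 X35.470 Y170.064
G01 X40.851 Y171.506
G01 X44.790 Y175.445
G01 X46.232 Y180.826
G0 X138.567 Y226.270
M3 S852
G01 X186.442 Y226.270 F943
G01 X186.442 Y129.864
G01 X138.567 Y129.864
G01 X138.567 Y226.270
G0 X23.307 Y109.869
M3 S852
G01 X142.226 Y206.381 F943
G01 X235.193 Y47.449
G01 X23.307 Y109.869
G0 X59.804 Y154.600
M3 S852
G01 X78.315 Y154.600 F943
G01 X78.315 Y142.516
G01 X59.804 Y142.516
G01 X59.804 Y154.600
M5
G0 X0.000 Y0.000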